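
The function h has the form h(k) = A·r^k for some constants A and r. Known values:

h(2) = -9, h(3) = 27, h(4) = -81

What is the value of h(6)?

Consecutive ratio: 27/(-9) = -3, and -81/27 = -3, so r = -3.
Then A·(-3)^2 = -9 gives A = -1, and h(k) = -1·(-3)^k.
h(6) = -1·(-3)^6 = -729.

-729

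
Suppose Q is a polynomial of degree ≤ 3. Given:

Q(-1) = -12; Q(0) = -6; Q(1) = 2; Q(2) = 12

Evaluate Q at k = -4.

-18

Write Q(k) = ak³ + bk² + ck + d; the 4 given values yield a linear system in the 4 coefficients.
Solving, the leading coefficient vanishes, and Q(k) = k² + 7k - 6.
Then Q(-4) = -18.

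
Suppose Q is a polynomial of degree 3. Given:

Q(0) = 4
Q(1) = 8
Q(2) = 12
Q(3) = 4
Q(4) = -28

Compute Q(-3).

112

First differences: 4, 4, -8, -32. Second differences: 0, -12, -24. Third differences: -12, -12.
Level-3 differences are constant, so Q has degree 3.
Fitting a degree-3 polynomial gives Q(m) = -2m³ + 6m² + 4.
Then Q(-3) = 112.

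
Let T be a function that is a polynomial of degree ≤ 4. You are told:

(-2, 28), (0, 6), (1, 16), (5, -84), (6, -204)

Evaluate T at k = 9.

Write T(k) = ak^4 + bk³ + ck² + dk + e; the 5 given values yield a linear system in the 5 coefficients.
Solving, the leading coefficient vanishes, and T(k) = -2k³ + 5k² + 7k + 6.
Then T(9) = -984.

-984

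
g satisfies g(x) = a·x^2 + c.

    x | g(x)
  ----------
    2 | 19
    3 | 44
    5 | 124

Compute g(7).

244

From g(2) = 19 and g(3) = 44: 4a + c = 19 and 9a + c = 44.
Subtracting: 5a = 25, so a = 5; then c = 19 − 5·4 = -1.
So g(x) = 5x² − 1, and g(7) = 244.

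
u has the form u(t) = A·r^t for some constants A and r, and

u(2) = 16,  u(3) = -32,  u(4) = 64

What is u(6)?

256

Consecutive ratio: -32/16 = -2, and 64/(-32) = -2, so r = -2.
Then A·(-2)^2 = 16 gives A = 4, and u(t) = 4·(-2)^t.
u(6) = 4·(-2)^6 = 256.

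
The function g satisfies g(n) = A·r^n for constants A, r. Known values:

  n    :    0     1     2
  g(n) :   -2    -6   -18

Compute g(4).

-162

Consecutive ratio: -6/(-2) = 3, and -18/(-6) = 3, so r = 3.
Then A·3^0 = -2 gives A = -2, and g(n) = -2·3^n.
g(4) = -2·3^4 = -162.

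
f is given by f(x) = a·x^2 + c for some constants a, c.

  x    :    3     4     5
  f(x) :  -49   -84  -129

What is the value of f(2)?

From f(3) = -49 and f(4) = -84: 9a + c = -49 and 16a + c = -84.
Subtracting: 7a = -35, so a = -5; then c = -49 − (-5)·9 = -4.
So f(x) = -5x² − 4, and f(2) = -24.

-24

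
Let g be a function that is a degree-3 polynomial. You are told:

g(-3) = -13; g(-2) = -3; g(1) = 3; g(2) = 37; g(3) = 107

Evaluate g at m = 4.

225

Write g(m) = am³ + bm² + cm + d; the 5 given values yield a linear system in the 4 coefficients.
Solving, g(m) = 2m³ + 6m² + 2m - 7.
Then g(4) = 225.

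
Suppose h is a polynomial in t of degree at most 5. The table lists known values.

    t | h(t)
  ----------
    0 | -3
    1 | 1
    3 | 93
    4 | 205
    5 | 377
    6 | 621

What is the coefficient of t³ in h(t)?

2

Write h(t) = at^5 + bt^4 + ct³ + dt² + et + p; the 6 given values yield a linear system in the 6 coefficients.
Solving, the top 2 coefficients vanish, and h(t) = 2t³ + 6t² - 4t - 3.
The coefficient of t³ is 2.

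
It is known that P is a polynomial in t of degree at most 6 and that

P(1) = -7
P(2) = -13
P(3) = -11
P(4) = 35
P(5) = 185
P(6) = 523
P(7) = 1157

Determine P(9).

3865

First differences: -6, 2, 46, 150, 338, 634. Second differences: 8, 44, 104, 188, 296. Third differences: 36, 60, 84, 108. Fourth differences: 24, 24, 24.
Level-4 differences are constant, so P has degree 4.
Fitting a degree-4 polynomial gives P(t) = t^4 - 4t³ + 3t² - 2t - 5.
Then P(9) = 3865.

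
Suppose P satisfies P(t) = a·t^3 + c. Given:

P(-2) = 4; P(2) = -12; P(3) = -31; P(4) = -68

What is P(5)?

From P(-2) = 4 and P(2) = -12: -8a + c = 4 and 8a + c = -12.
Subtracting: 16a = -16, so a = -1; then c = 4 − (-1)·(-8) = -4.
So P(t) = -1t³ − 4, and P(5) = -129.

-129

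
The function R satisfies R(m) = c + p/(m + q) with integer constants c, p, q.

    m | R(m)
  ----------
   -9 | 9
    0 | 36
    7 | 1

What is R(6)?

(R(m) − c)(m + q) = p for each data point; the three points give a linear system in c and q, then p follows.
Solving: c = 6, q = -1, p = -30, so R(m) = 6 − 30/(m − 1).
Then R(6) = 6 − 30/5 = 0.

0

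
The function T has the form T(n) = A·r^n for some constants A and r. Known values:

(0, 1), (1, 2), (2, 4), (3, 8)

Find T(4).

Consecutive ratio: 2/1 = 2, and 4/2 = 2, so r = 2.
Then A·2^0 = 1 gives A = 1, and T(n) = 1·2^n.
T(4) = 1·2^4 = 16.

16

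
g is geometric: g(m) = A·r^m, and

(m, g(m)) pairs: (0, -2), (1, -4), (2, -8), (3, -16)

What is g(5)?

Consecutive ratio: -4/(-2) = 2, and -8/(-4) = 2, so r = 2.
Then A·2^0 = -2 gives A = -2, and g(m) = -2·2^m.
g(5) = -2·2^5 = -64.

-64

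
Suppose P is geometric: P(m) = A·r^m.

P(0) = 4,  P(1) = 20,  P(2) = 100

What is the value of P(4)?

Consecutive ratio: 20/4 = 5, and 100/20 = 5, so r = 5.
Then A·5^0 = 4 gives A = 4, and P(m) = 4·5^m.
P(4) = 4·5^4 = 2500.

2500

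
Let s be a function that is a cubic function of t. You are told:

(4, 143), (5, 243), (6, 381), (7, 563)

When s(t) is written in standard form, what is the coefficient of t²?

Write s(t) = at³ + bt² + ct + d; the 4 given values yield a linear system in the 4 coefficients.
Solving, s(t) = t³ + 4t² + 3t + 3.
The coefficient of t² is 4.

4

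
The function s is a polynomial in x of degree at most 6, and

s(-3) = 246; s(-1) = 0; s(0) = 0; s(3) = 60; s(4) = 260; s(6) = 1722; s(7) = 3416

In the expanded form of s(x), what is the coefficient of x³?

Write s(x) = ax^6 + bx^5 + cx^4 + dx³ + ex² + px + q; the 7 given values yield a linear system in the 7 coefficients.
Solving, the top 2 coefficients vanish, and s(x) = 2x^4 - 4x³ - x² + 5x.
The coefficient of x³ is -4.

-4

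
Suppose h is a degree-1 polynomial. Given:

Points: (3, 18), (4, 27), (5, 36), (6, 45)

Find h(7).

First differences: 9, 9, 9.
Level-1 differences are constant, so h has degree 1.
Extending the table by one column gives the next first difference 9, so h(7) = 45 + 9 = 54.

54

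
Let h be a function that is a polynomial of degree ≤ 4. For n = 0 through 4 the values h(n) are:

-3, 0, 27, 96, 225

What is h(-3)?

First differences: 3, 27, 69, 129. Second differences: 24, 42, 60. Third differences: 18, 18.
Level-3 differences are constant, so h has degree 3.
Fitting a degree-3 polynomial gives h(n) = 3n³ + 3n² - 3n - 3.
Then h(-3) = -48.

-48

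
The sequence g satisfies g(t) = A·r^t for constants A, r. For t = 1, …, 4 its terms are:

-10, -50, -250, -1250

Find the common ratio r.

5

Consecutive ratio: -50/(-10) = 5, and -250/(-50) = 5, so r = 5.
Then A·5^1 = -10 gives A = -2, and g(t) = -2·5^t.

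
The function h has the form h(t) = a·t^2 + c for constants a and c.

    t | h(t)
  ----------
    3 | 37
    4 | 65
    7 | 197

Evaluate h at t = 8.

From h(3) = 37 and h(4) = 65: 9a + c = 37 and 16a + c = 65.
Subtracting: 7a = 28, so a = 4; then c = 37 − 4·9 = 1.
So h(t) = 4t² + 1, and h(8) = 257.

257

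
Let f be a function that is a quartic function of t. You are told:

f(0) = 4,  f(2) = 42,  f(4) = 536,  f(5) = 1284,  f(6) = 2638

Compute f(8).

Write f(t) = at^4 + bt³ + ct² + dt + e; the 5 given values yield a linear system in the 5 coefficients.
Solving, f(t) = 2t^4 + t² + t + 4.
Then f(8) = 8268.

8268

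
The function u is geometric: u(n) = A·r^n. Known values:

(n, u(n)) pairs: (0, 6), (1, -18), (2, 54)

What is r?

Consecutive ratio: -18/6 = -3, and 54/(-18) = -3, so r = -3.
Then A·(-3)^0 = 6 gives A = 6, and u(n) = 6·(-3)^n.

-3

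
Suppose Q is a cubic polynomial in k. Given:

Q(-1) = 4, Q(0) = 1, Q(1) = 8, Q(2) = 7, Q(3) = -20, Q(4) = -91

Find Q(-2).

35

First differences: -3, 7, -1, -27, -71. Second differences: 10, -8, -26, -44. Third differences: -18, -18, -18.
Level-3 differences are constant, so Q has degree 3.
Fitting a degree-3 polynomial gives Q(k) = -3k³ + 5k² + 5k + 1.
Then Q(-2) = 35.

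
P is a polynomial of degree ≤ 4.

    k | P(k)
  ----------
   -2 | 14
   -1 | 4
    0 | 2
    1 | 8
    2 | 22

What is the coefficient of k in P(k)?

First differences: -10, -2, 6, 14. Second differences: 8, 8, 8.
Level-2 differences are constant, so P has degree 2.
Fitting a degree-2 polynomial gives P(k) = 4k² + 2k + 2.
The coefficient of k is 2.

2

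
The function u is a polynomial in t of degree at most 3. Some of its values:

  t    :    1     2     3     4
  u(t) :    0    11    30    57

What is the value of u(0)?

First differences: 11, 19, 27. Second differences: 8, 8.
Level-2 differences are constant, so u has degree 2.
Fitting a degree-2 polynomial gives u(t) = 4t² - t - 3.
Then u(0) = -3.

-3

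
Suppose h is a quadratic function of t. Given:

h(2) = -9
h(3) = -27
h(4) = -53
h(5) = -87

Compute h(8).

Write h(t) = at² + bt + c; the 4 given values yield a linear system in the 3 coefficients.
Solving, h(t) = -4t² + 2t + 3.
Then h(8) = -237.

-237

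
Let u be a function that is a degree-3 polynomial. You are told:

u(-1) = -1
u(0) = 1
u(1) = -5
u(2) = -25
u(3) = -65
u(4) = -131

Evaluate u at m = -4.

5

First differences: 2, -6, -20, -40, -66. Second differences: -8, -14, -20, -26. Third differences: -6, -6, -6.
Level-3 differences are constant, so u has degree 3.
Fitting a degree-3 polynomial gives u(m) = -m³ - 4m² - m + 1.
Then u(-4) = 5.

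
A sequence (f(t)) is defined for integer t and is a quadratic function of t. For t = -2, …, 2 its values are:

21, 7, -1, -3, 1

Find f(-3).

41

Write f(t) = at² + bt + c; the 5 given values yield a linear system in the 3 coefficients.
Solving, f(t) = 3t² - 5t - 1.
Then f(-3) = 41.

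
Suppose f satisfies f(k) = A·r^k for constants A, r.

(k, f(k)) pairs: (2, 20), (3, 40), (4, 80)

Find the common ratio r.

Consecutive ratio: 40/20 = 2, and 80/40 = 2, so r = 2.
Then A·2^2 = 20 gives A = 5, and f(k) = 5·2^k.

2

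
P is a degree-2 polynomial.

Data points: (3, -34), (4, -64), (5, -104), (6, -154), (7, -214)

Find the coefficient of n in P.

5

First differences: -30, -40, -50, -60. Second differences: -10, -10, -10.
Level-2 differences are constant, so P has degree 2.
Fitting a degree-2 polynomial gives P(n) = -5n² + 5n - 4.
The coefficient of n is 5.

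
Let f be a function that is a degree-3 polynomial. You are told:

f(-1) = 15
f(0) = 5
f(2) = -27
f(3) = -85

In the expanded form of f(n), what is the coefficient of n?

Write f(n) = an³ + bn² + cn + d; the 4 given values yield a linear system in the 4 coefficients.
Solving, f(n) = -3n³ + n² - 6n + 5.
The coefficient of n is -6.

-6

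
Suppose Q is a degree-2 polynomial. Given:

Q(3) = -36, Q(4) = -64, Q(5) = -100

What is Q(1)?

-4

Write Q(t) = at² + bt + c; the 3 given values yield a linear system in the 3 coefficients.
Solving, Q(t) = -4t².
Then Q(1) = -4.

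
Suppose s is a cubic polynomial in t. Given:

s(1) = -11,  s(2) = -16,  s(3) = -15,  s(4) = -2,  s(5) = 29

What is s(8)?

First differences: -5, 1, 13, 31. Second differences: 6, 12, 18. Third differences: 6, 6.
Level-3 differences are constant, so s has degree 3.
Fitting a degree-3 polynomial gives s(t) = t³ - 3t² - 3t - 6.
Then s(8) = 290.

290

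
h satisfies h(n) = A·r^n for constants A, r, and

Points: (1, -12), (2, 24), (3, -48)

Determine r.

-2

Consecutive ratio: 24/(-12) = -2, and -48/24 = -2, so r = -2.
Then A·(-2)^1 = -12 gives A = 6, and h(n) = 6·(-2)^n.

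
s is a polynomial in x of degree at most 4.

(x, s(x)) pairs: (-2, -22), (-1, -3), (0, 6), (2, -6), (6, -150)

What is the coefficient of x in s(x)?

4

Write s(x) = ax^4 + bx³ + cx² + dx + e; the 5 given values yield a linear system in the 5 coefficients.
Solving, the top 2 coefficients vanish, and s(x) = -5x² + 4x + 6.
The coefficient of x is 4.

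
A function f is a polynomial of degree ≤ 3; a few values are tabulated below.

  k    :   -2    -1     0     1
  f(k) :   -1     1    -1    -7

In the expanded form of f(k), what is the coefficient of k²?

Write f(k) = ak³ + bk² + ck + d; the 4 given values yield a linear system in the 4 coefficients.
Solving, the leading coefficient vanishes, and f(k) = -2k² - 4k - 1.
The coefficient of k² is -2.

-2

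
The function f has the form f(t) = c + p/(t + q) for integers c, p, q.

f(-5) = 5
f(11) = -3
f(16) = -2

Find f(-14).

2

(f(t) − c)(t + q) = p for each data point; the three points give a linear system in c and q, then p follows.
Solving: c = 0, q = -1, p = -30, so f(t) = -30/(t − 1).
Then f(-14) = 0 − 30/(-15) = 2.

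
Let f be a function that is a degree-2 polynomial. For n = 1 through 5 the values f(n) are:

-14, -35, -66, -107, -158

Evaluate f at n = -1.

First differences: -21, -31, -41, -51. Second differences: -10, -10, -10.
Level-2 differences are constant, so f has degree 2.
Fitting a degree-2 polynomial gives f(n) = -5n² - 6n - 3.
Then f(-1) = -2.

-2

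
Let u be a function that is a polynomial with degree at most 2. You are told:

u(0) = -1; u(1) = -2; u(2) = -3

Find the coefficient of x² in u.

0

Write u(x) = ax² + bx + c; the 3 given values yield a linear system in the 3 coefficients.
Solving, the leading coefficient vanishes, and u(x) = -x - 1.
The coefficient of x² is 0.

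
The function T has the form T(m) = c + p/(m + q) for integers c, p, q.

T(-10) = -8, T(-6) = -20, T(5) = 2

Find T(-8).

(T(m) − c)(m + q) = p for each data point; the three points give a linear system in c and q, then p follows.
Solving: c = -2, q = 4, p = 36, so T(m) = -2 + 36/(m + 4).
Then T(-8) = -2 + 36/(-4) = -11.

-11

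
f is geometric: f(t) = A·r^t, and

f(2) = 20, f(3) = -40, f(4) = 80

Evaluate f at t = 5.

Consecutive ratio: -40/20 = -2, and 80/(-40) = -2, so r = -2.
Then A·(-2)^2 = 20 gives A = 5, and f(t) = 5·(-2)^t.
f(5) = 5·(-2)^5 = -160.

-160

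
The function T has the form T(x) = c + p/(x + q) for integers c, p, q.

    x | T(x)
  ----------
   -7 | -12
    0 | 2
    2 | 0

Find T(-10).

(T(x) − c)(x + q) = p for each data point; the three points give a linear system in c and q, then p follows.
Solving: c = -4, q = 4, p = 24, so T(x) = -4 + 24/(x + 4).
Then T(-10) = -4 + 24/(-6) = -8.

-8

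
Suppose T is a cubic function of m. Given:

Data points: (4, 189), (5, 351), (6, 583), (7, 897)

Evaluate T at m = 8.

Write T(m) = am³ + bm² + cm + d; the 4 given values yield a linear system in the 4 coefficients.
Solving, T(m) = 2m³ + 5m² - 5m + 1.
Then T(8) = 1305.

1305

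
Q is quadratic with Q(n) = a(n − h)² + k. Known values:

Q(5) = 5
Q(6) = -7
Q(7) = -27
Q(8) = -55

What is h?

First differences -12, -20, -28; second difference -8 = 2a, so a = -4.
Expanding, the n-coefficient is −2ah = 8h; matching it to the data gives h = 4, and then k = 9.
So Q(n) = -4(n − 4)² + 9.
Hence h = 4.

4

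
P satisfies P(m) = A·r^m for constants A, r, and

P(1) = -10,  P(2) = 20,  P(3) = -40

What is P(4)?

80

Consecutive ratio: 20/(-10) = -2, and -40/20 = -2, so r = -2.
Then A·(-2)^1 = -10 gives A = 5, and P(m) = 5·(-2)^m.
P(4) = 5·(-2)^4 = 80.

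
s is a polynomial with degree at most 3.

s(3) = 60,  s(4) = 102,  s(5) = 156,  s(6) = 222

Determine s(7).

300

First differences: 42, 54, 66. Second differences: 12, 12.
Level-2 differences are constant, so s has degree 2.
Fitting a degree-2 polynomial gives s(m) = 6m² + 6.
Then s(7) = 300.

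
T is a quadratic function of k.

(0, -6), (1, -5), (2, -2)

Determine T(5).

19

Write T(k) = ak² + bk + c; the 3 given values yield a linear system in the 3 coefficients.
Solving, T(k) = k² - 6.
Then T(5) = 19.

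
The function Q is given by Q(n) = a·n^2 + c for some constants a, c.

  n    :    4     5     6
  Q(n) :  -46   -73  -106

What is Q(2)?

From Q(4) = -46 and Q(5) = -73: 16a + c = -46 and 25a + c = -73.
Subtracting: 9a = -27, so a = -3; then c = -46 − (-3)·16 = 2.
So Q(n) = -3n² + 2, and Q(2) = -10.

-10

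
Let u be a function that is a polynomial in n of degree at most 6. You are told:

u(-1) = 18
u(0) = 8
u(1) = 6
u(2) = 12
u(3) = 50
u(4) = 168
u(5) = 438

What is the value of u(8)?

First differences: -10, -2, 6, 38, 118, 270. Second differences: 8, 8, 32, 80, 152. Third differences: 0, 24, 48, 72. Fourth differences: 24, 24, 24.
Level-4 differences are constant, so u has degree 4.
Fitting a degree-4 polynomial gives u(n) = n^4 - 2n³ + 3n² - 4n + 8.
Then u(8) = 3240.

3240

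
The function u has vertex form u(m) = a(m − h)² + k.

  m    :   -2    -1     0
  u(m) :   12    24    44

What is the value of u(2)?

First differences 12, 20; second difference 8 = 2a, so a = 4.
Expanding, the m-coefficient is −2ah = -8h; matching it to the data gives h = -3, and then k = 8.
So u(m) = 4(m + 3)² + 8.
u(2) = 4·5² + 8 = 108.

108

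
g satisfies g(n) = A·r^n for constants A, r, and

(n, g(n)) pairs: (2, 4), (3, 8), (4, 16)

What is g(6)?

64

Consecutive ratio: 8/4 = 2, and 16/8 = 2, so r = 2.
Then A·2^2 = 4 gives A = 1, and g(n) = 1·2^n.
g(6) = 1·2^6 = 64.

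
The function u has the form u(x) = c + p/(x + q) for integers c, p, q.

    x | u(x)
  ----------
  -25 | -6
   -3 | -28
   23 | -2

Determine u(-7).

-12

(u(x) − c)(x + q) = p for each data point; the three points give a linear system in c and q, then p follows.
Solving: c = -4, q = 1, p = 48, so u(x) = -4 + 48/(x + 1).
Then u(-7) = -4 + 48/(-6) = -12.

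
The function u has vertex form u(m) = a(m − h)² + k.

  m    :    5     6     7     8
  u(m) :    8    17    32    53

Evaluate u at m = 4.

5

First differences 9, 15, 21; second difference 6 = 2a, so a = 3.
Expanding, the m-coefficient is −2ah = -6h; matching it to the data gives h = 4, and then k = 5.
So u(m) = 3(m − 4)² + 5.
u(4) = 3·0² + 5 = 5.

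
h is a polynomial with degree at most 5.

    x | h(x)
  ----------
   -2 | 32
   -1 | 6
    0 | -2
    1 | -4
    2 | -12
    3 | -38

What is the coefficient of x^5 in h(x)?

First differences: -26, -8, -2, -8, -26. Second differences: 18, 6, -6, -18. Third differences: -12, -12, -12.
Level-3 differences are constant, so h has degree 3.
Fitting a degree-3 polynomial gives h(x) = -2x³ + 3x² - 3x - 2.
The coefficient of x^5 is 0.

0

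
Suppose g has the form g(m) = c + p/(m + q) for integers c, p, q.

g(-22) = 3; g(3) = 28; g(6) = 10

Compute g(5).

12

(g(m) − c)(m + q) = p for each data point; the three points give a linear system in c and q, then p follows.
Solving: c = 4, q = -2, p = 24, so g(m) = 4 + 24/(m − 2).
Then g(5) = 4 + 24/3 = 12.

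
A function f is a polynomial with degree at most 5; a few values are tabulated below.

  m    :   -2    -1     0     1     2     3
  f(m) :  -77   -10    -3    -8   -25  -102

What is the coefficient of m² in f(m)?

-4

First differences: 67, 7, -5, -17, -77. Second differences: -60, -12, -12, -60. Third differences: 48, 0, -48. Fourth differences: -48, -48.
Level-4 differences are constant, so f has degree 4.
Fitting a degree-4 polynomial gives f(m) = -2m^4 + 4m³ - 4m² - 3m - 3.
The coefficient of m² is -4.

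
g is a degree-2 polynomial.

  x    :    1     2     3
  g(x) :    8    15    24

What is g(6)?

Write g(x) = ax² + bx + c; the 3 given values yield a linear system in the 3 coefficients.
Solving, g(x) = x² + 4x + 3.
Then g(6) = 63.

63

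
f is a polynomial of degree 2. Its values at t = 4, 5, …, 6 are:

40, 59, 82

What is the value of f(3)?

25

Write f(t) = at² + bt + c; the 3 given values yield a linear system in the 3 coefficients.
Solving, f(t) = 2t² + t + 4.
Then f(3) = 25.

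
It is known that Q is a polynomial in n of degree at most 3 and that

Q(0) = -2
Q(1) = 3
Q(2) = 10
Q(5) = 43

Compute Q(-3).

Write Q(n) = an³ + bn² + cn + d; the 4 given values yield a linear system in the 4 coefficients.
Solving, the leading coefficient vanishes, and Q(n) = n² + 4n - 2.
Then Q(-3) = -5.

-5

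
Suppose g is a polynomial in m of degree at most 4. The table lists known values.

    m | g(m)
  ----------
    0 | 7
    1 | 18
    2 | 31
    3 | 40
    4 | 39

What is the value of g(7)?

First differences: 11, 13, 9, -1. Second differences: 2, -4, -10. Third differences: -6, -6.
Level-3 differences are constant, so g has degree 3.
Fitting a degree-3 polynomial gives g(m) = -m³ + 4m² + 8m + 7.
Then g(7) = -84.

-84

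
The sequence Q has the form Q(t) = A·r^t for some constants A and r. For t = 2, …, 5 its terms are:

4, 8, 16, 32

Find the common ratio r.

2

Consecutive ratio: 8/4 = 2, and 16/8 = 2, so r = 2.
Then A·2^2 = 4 gives A = 1, and Q(t) = 1·2^t.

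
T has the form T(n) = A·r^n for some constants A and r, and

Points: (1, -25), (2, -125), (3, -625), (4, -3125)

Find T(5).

-15625

Consecutive ratio: -125/(-25) = 5, and -625/(-125) = 5, so r = 5.
Then A·5^1 = -25 gives A = -5, and T(n) = -5·5^n.
T(5) = -5·5^5 = -15625.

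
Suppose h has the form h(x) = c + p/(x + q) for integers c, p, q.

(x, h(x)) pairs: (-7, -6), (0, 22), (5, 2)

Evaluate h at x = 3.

4

(h(x) − c)(x + q) = p for each data point; the three points give a linear system in c and q, then p follows.
Solving: c = -2, q = 1, p = 24, so h(x) = -2 + 24/(x + 1).
Then h(3) = -2 + 24/4 = 4.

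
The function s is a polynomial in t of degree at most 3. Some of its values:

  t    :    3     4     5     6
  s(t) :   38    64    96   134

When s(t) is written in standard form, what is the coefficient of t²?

Write s(t) = at³ + bt² + ct + d; the 4 given values yield a linear system in the 4 coefficients.
Solving, the leading coefficient vanishes, and s(t) = 3t² + 5t - 4.
The coefficient of t² is 3.

3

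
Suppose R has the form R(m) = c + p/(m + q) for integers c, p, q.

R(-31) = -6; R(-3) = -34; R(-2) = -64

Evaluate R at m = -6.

(R(m) − c)(m + q) = p for each data point; the three points give a linear system in c and q, then p follows.
Solving: c = -4, q = 1, p = 60, so R(m) = -4 + 60/(m + 1).
Then R(-6) = -4 + 60/(-5) = -16.

-16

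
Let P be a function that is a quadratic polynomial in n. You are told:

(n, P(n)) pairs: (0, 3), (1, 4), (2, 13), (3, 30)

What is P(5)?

88

Write P(n) = an² + bn + c; the 4 given values yield a linear system in the 3 coefficients.
Solving, P(n) = 4n² - 3n + 3.
Then P(5) = 88.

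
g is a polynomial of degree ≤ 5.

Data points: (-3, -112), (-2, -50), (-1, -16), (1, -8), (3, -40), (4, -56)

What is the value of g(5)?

Write g(x) = ax^5 + bx^4 + cx³ + dx² + ex + p; the 6 given values yield a linear system in the 6 coefficients.
Solving, the top 2 coefficients vanish, and g(x) = x³ - 8x² + 3x - 4.
Then g(5) = -64.

-64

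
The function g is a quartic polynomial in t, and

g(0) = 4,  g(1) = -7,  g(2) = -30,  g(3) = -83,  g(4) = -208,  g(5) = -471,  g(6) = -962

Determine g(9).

-5063

First differences: -11, -23, -53, -125, -263, -491. Second differences: -12, -30, -72, -138, -228. Third differences: -18, -42, -66, -90. Fourth differences: -24, -24, -24.
Level-4 differences are constant, so g has degree 4.
Fitting a degree-4 polynomial gives g(t) = -t^4 + 3t³ - 8t² - 5t + 4.
Then g(9) = -5063.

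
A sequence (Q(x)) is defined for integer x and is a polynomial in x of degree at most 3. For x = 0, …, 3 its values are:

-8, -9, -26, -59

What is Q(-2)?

-54

First differences: -1, -17, -33. Second differences: -16, -16.
Level-2 differences are constant, so Q has degree 2.
Fitting a degree-2 polynomial gives Q(x) = -8x² + 7x - 8.
Then Q(-2) = -54.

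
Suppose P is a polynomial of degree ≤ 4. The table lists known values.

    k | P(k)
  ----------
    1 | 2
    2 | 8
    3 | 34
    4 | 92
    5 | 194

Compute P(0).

First differences: 6, 26, 58, 102. Second differences: 20, 32, 44. Third differences: 12, 12.
Level-3 differences are constant, so P has degree 3.
Fitting a degree-3 polynomial gives P(k) = 2k³ - 2k² - 2k + 4.
Then P(0) = 4.

4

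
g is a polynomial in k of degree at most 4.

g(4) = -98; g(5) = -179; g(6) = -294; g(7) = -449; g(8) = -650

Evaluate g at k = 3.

-45

First differences: -81, -115, -155, -201. Second differences: -34, -40, -46. Third differences: -6, -6.
Level-3 differences are constant, so g has degree 3.
Fitting a degree-3 polynomial gives g(k) = -k³ - 2k² - 2k + 6.
Then g(3) = -45.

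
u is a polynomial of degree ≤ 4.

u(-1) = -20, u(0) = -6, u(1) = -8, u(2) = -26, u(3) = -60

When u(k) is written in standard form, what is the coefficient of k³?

First differences: 14, -2, -18, -34. Second differences: -16, -16, -16.
Level-2 differences are constant, so u has degree 2.
Fitting a degree-2 polynomial gives u(k) = -8k² + 6k - 6.
The coefficient of k³ is 0.

0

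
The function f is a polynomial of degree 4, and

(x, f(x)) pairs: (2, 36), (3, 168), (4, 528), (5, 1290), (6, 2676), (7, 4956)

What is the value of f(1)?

6

Write f(x) = ax^4 + bx³ + cx² + dx + e; the 6 given values yield a linear system in the 5 coefficients.
Solving, f(x) = 2x^4 + x³ - 5x² + 8x.
Then f(1) = 6.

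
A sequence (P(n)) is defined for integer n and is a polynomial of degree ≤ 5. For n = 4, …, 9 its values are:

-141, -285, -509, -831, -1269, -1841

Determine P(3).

Write P(n) = an^5 + bn^4 + cn³ + dn² + en + p; the 6 given values yield a linear system in the 6 coefficients.
Solving, the top 2 coefficients vanish, and P(n) = -3n³ + 5n² - 6n - 5.
Then P(3) = -59.

-59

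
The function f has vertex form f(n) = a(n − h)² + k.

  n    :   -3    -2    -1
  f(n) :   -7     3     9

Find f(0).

11

First differences 10, 6; second difference -4 = 2a, so a = -2.
Expanding, the n-coefficient is −2ah = 4h; matching it to the data gives h = 0, and then k = 11.
So f(n) = -2(n + 0)² + 11.
f(0) = -2·0² + 11 = 11.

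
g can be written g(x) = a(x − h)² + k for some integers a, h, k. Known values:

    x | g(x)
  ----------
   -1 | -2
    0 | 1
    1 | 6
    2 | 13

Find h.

First differences 3, 5, 7; second difference 2 = 2a, so a = 1.
Expanding, the x-coefficient is −2ah = -2h; matching it to the data gives h = -2, and then k = -3.
So g(x) = 1(x + 2)² − 3.
Hence h = -2.

-2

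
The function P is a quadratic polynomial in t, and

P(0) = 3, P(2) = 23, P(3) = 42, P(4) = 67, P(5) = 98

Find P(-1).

Write P(t) = at² + bt + c; the 5 given values yield a linear system in the 3 coefficients.
Solving, P(t) = 3t² + 4t + 3.
Then P(-1) = 2.

2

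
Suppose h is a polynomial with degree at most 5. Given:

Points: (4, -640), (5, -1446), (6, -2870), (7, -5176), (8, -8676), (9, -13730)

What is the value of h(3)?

Write h(m) = am^5 + bm^4 + cm³ + dm² + em + p; the 6 given values yield a linear system in the 6 coefficients.
Solving, the leading coefficient vanishes, and h(m) = -2m^4 - 7m² - 5m + 4.
Then h(3) = -236.

-236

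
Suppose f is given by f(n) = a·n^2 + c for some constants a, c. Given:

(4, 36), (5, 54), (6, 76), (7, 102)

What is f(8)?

132

From f(4) = 36 and f(5) = 54: 16a + c = 36 and 25a + c = 54.
Subtracting: 9a = 18, so a = 2; then c = 36 − 2·16 = 4.
So f(n) = 2n² + 4, and f(8) = 132.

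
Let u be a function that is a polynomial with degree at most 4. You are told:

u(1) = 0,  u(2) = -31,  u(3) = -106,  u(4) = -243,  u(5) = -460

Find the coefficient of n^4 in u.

0

First differences: -31, -75, -137, -217. Second differences: -44, -62, -80. Third differences: -18, -18.
Level-3 differences are constant, so u has degree 3.
Fitting a degree-3 polynomial gives u(n) = -3n³ - 4n² + 2n + 5.
The coefficient of n^4 is 0.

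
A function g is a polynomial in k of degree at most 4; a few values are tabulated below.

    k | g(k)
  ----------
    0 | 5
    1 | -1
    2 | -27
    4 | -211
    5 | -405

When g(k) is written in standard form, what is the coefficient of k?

-2

Write g(k) = ak^4 + bk³ + ck² + dk + e; the 5 given values yield a linear system in the 5 coefficients.
Solving, the leading coefficient vanishes, and g(k) = -3k³ - k² - 2k + 5.
The coefficient of k is -2.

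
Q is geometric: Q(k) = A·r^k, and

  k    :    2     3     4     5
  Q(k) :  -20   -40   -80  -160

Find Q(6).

-320

Consecutive ratio: -40/(-20) = 2, and -80/(-40) = 2, so r = 2.
Then A·2^2 = -20 gives A = -5, and Q(k) = -5·2^k.
Q(6) = -5·2^6 = -320.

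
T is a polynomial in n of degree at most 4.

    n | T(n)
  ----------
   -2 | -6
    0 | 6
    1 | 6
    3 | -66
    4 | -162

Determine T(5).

-314

Write T(n) = an^4 + bn³ + cn² + dn + e; the 5 given values yield a linear system in the 5 coefficients.
Solving, the leading coefficient vanishes, and T(n) = -2n³ - 4n² + 6n + 6.
Then T(5) = -314.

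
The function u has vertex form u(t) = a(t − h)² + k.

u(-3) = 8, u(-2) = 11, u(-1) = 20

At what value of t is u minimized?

-3

First differences 3, 9; second difference 6 = 2a, so a = 3.
Expanding, the t-coefficient is −2ah = -6h; matching it to the data gives h = -3, and then k = 8.
So u(t) = 3(t + 3)² + 8.
Hence h = -3.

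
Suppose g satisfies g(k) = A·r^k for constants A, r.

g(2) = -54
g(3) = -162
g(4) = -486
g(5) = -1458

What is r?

Consecutive ratio: -162/(-54) = 3, and -486/(-162) = 3, so r = 3.
Then A·3^2 = -54 gives A = -6, and g(k) = -6·3^k.

3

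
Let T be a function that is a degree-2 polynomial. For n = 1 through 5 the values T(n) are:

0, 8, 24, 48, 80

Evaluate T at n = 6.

First differences: 8, 16, 24, 32. Second differences: 8, 8, 8.
Level-2 differences are constant, so T has degree 2.
Extending the table by one column gives the next first difference 40, so T(6) = 80 + 40 = 120.

120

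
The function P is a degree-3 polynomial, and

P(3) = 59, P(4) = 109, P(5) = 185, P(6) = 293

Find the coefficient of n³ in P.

Write P(n) = an³ + bn² + cn + d; the 4 given values yield a linear system in the 4 coefficients.
Solving, P(n) = n³ + n² + 6n + 5.
The coefficient of n³ is 1.

1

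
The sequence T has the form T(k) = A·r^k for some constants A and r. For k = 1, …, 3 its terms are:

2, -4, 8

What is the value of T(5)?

Consecutive ratio: -4/2 = -2, and 8/(-4) = -2, so r = -2.
Then A·(-2)^1 = 2 gives A = -1, and T(k) = -1·(-2)^k.
T(5) = -1·(-2)^5 = 32.

32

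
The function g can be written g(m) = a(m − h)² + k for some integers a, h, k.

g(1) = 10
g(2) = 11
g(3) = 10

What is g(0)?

First differences 1, -1; second difference -2 = 2a, so a = -1.
Expanding, the m-coefficient is −2ah = 2h; matching it to the data gives h = 2, and then k = 11.
So g(m) = -1(m − 2)² + 11.
g(0) = -1·(-2)² + 11 = 7.

7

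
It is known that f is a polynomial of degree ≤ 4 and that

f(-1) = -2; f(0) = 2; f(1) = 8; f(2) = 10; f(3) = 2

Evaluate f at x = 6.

-142

First differences: 4, 6, 2, -8. Second differences: 2, -4, -10. Third differences: -6, -6.
Level-3 differences are constant, so f has degree 3.
Fitting a degree-3 polynomial gives f(x) = -x³ + x² + 6x + 2.
Then f(6) = -142.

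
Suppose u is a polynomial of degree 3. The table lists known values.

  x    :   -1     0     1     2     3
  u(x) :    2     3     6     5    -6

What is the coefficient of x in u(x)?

First differences: 1, 3, -1, -11. Second differences: 2, -4, -10. Third differences: -6, -6.
Level-3 differences are constant, so u has degree 3.
Fitting a degree-3 polynomial gives u(x) = -x³ + x² + 3x + 3.
The coefficient of x is 3.

3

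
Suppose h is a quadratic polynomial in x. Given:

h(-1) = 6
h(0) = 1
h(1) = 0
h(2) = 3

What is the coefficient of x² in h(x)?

Write h(x) = ax² + bx + c; the 4 given values yield a linear system in the 3 coefficients.
Solving, h(x) = 2x² - 3x + 1.
The coefficient of x² is 2.

2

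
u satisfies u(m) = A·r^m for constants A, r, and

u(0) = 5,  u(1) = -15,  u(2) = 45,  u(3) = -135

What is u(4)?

405

Consecutive ratio: -15/5 = -3, and 45/(-15) = -3, so r = -3.
Then A·(-3)^0 = 5 gives A = 5, and u(m) = 5·(-3)^m.
u(4) = 5·(-3)^4 = 405.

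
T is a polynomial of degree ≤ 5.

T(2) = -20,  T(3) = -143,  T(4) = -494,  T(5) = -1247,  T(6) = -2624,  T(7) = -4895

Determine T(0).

First differences: -123, -351, -753, -1377, -2271. Second differences: -228, -402, -624, -894. Third differences: -174, -222, -270. Fourth differences: -48, -48.
Level-4 differences are constant, so T has degree 4.
Fitting a degree-4 polynomial gives T(m) = -2m^4 - m³ + 5m² + m - 2.
Then T(0) = -2.

-2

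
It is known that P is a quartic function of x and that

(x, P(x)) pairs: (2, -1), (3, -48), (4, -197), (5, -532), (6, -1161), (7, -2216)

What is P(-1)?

8

First differences: -47, -149, -335, -629, -1055. Second differences: -102, -186, -294, -426. Third differences: -84, -108, -132. Fourth differences: -24, -24.
Level-4 differences are constant, so P has degree 4.
Fitting a degree-4 polynomial gives P(x) = -x^4 + 4x² - 2x + 3.
Then P(-1) = 8.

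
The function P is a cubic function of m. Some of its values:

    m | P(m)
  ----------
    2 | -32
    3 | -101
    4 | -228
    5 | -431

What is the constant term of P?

4

Write P(m) = am³ + bm² + cm + d; the 4 given values yield a linear system in the 4 coefficients.
Solving, P(m) = -3m³ - 2m² - 2m + 4.
The constant term is P(0) = 4.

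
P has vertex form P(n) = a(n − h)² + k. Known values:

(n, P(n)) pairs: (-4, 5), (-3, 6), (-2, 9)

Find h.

First differences 1, 3; second difference 2 = 2a, so a = 1.
Expanding, the n-coefficient is −2ah = -2h; matching it to the data gives h = -4, and then k = 5.
So P(n) = 1(n + 4)² + 5.
Hence h = -4.

-4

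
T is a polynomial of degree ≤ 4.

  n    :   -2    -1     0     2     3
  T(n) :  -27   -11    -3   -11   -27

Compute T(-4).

Write T(n) = an^4 + bn³ + cn² + dn + e; the 5 given values yield a linear system in the 5 coefficients.
Solving, the top 2 coefficients vanish, and T(n) = -4n² + 4n - 3.
Then T(-4) = -83.

-83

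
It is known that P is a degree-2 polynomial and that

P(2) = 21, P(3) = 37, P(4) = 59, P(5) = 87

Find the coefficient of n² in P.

3

First differences: 16, 22, 28. Second differences: 6, 6.
Level-2 differences are constant, so P has degree 2.
Fitting a degree-2 polynomial gives P(n) = 3n² + n + 7.
The coefficient of n² is 3.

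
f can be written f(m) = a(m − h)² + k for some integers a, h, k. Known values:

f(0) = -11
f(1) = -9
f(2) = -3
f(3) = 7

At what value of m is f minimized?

First differences 2, 6, 10; second difference 4 = 2a, so a = 2.
Expanding, the m-coefficient is −2ah = -4h; matching it to the data gives h = 0, and then k = -11.
So f(m) = 2(m + 0)² − 11.
Hence h = 0.

0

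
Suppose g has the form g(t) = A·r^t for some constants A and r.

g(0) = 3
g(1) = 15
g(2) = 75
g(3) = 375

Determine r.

5

Consecutive ratio: 15/3 = 5, and 75/15 = 5, so r = 5.
Then A·5^0 = 3 gives A = 3, and g(t) = 3·5^t.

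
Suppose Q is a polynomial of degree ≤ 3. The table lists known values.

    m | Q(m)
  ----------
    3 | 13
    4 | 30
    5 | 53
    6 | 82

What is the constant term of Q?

First differences: 17, 23, 29. Second differences: 6, 6.
Level-2 differences are constant, so Q has degree 2.
Fitting a degree-2 polynomial gives Q(m) = 3m² - 4m - 2.
The constant term is Q(0) = -2.

-2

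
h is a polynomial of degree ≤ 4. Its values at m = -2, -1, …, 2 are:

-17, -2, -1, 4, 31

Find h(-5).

First differences: 15, 1, 5, 27. Second differences: -14, 4, 22. Third differences: 18, 18.
Level-3 differences are constant, so h has degree 3.
Fitting a degree-3 polynomial gives h(m) = 3m³ + 2m² - 1.
Then h(-5) = -326.

-326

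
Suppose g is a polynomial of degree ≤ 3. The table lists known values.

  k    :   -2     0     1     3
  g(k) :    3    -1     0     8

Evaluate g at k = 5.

24

Write g(k) = ak³ + bk² + ck + d; the 4 given values yield a linear system in the 4 coefficients.
Solving, the leading coefficient vanishes, and g(k) = k² - 1.
Then g(5) = 24.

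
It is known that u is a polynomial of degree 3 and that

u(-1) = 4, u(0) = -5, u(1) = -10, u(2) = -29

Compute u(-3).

106

Write u(n) = an³ + bn² + cn + d; the 4 given values yield a linear system in the 4 coefficients.
Solving, u(n) = -3n³ + 2n² - 4n - 5.
Then u(-3) = 106.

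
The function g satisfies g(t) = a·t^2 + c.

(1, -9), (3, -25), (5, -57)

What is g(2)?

-15

From g(1) = -9 and g(3) = -25: 1a + c = -9 and 9a + c = -25.
Subtracting: 8a = -16, so a = -2; then c = -9 − (-2)·1 = -7.
So g(t) = -2t² − 7, and g(2) = -15.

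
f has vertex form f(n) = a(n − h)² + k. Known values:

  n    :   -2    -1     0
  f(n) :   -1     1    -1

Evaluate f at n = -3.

First differences 2, -2; second difference -4 = 2a, so a = -2.
Expanding, the n-coefficient is −2ah = 4h; matching it to the data gives h = -1, and then k = 1.
So f(n) = -2(n + 1)² + 1.
f(-3) = -2·(-2)² + 1 = -7.

-7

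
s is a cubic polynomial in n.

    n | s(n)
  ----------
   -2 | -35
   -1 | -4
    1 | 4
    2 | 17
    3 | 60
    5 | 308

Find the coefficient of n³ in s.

3

Write s(n) = an³ + bn² + cn + d; the 6 given values yield a linear system in the 4 coefficients.
Solving, s(n) = 3n³ - 3n² + n + 3.
The coefficient of n³ is 3.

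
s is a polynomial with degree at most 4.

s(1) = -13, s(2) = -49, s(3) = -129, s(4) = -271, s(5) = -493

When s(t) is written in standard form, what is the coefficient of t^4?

Write s(t) = at^4 + bt³ + ct² + dt + e; the 5 given values yield a linear system in the 5 coefficients.
Solving, the leading coefficient vanishes, and s(t) = -3t³ - 4t² - 3t - 3.
The coefficient of t^4 is 0.

0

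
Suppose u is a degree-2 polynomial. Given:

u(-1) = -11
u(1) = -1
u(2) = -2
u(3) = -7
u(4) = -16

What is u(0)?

Write u(x) = ax² + bx + c; the 5 given values yield a linear system in the 3 coefficients.
Solving, u(x) = -2x² + 5x - 4.
Then u(0) = -4.

-4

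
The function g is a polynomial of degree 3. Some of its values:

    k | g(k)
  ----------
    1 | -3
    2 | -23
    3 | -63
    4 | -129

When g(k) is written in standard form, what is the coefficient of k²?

-4

Write g(k) = ak³ + bk² + ck + d; the 4 given values yield a linear system in the 4 coefficients.
Solving, g(k) = -k³ - 4k² - k + 3.
The coefficient of k² is -4.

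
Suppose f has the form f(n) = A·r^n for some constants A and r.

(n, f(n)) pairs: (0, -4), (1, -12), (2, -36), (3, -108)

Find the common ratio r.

Consecutive ratio: -12/(-4) = 3, and -36/(-12) = 3, so r = 3.
Then A·3^0 = -4 gives A = -4, and f(n) = -4·3^n.

3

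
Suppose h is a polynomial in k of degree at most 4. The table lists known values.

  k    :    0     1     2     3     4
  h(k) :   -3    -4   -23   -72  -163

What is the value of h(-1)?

First differences: -1, -19, -49, -91. Second differences: -18, -30, -42. Third differences: -12, -12.
Level-3 differences are constant, so h has degree 3.
Fitting a degree-3 polynomial gives h(k) = -2k³ - 3k² + 4k - 3.
Then h(-1) = -8.

-8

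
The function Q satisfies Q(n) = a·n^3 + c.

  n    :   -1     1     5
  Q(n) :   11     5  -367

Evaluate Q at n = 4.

-184

From Q(-1) = 11 and Q(1) = 5: -1a + c = 11 and 1a + c = 5.
Subtracting: 2a = -6, so a = -3; then c = 11 − (-3)·(-1) = 8.
So Q(n) = -3n³ + 8, and Q(4) = -184.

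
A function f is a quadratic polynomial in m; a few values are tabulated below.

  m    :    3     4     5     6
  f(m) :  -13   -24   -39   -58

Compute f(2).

First differences: -11, -15, -19. Second differences: -4, -4.
Level-2 differences are constant, so f has degree 2.
Fitting a degree-2 polynomial gives f(m) = -2m² + 3m - 4.
Then f(2) = -6.

-6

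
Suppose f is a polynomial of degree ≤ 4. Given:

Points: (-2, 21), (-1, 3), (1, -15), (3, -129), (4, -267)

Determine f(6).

Write f(t) = at^4 + bt³ + ct² + dt + e; the 5 given values yield a linear system in the 5 coefficients.
Solving, the leading coefficient vanishes, and f(t) = -3t³ - 3t² - 6t - 3.
Then f(6) = -795.

-795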